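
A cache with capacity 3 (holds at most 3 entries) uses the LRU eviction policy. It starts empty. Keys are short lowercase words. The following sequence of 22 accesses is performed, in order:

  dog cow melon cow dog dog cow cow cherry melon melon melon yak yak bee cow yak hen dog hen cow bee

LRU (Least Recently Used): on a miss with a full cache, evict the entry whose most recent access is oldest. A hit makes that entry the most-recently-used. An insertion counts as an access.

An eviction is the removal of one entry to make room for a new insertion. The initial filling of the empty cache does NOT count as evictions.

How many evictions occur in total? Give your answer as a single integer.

Answer: 9

Derivation:
LRU simulation (capacity=3):
  1. access dog: MISS. Cache (LRU->MRU): [dog]
  2. access cow: MISS. Cache (LRU->MRU): [dog cow]
  3. access melon: MISS. Cache (LRU->MRU): [dog cow melon]
  4. access cow: HIT. Cache (LRU->MRU): [dog melon cow]
  5. access dog: HIT. Cache (LRU->MRU): [melon cow dog]
  6. access dog: HIT. Cache (LRU->MRU): [melon cow dog]
  7. access cow: HIT. Cache (LRU->MRU): [melon dog cow]
  8. access cow: HIT. Cache (LRU->MRU): [melon dog cow]
  9. access cherry: MISS, evict melon. Cache (LRU->MRU): [dog cow cherry]
  10. access melon: MISS, evict dog. Cache (LRU->MRU): [cow cherry melon]
  11. access melon: HIT. Cache (LRU->MRU): [cow cherry melon]
  12. access melon: HIT. Cache (LRU->MRU): [cow cherry melon]
  13. access yak: MISS, evict cow. Cache (LRU->MRU): [cherry melon yak]
  14. access yak: HIT. Cache (LRU->MRU): [cherry melon yak]
  15. access bee: MISS, evict cherry. Cache (LRU->MRU): [melon yak bee]
  16. access cow: MISS, evict melon. Cache (LRU->MRU): [yak bee cow]
  17. access yak: HIT. Cache (LRU->MRU): [bee cow yak]
  18. access hen: MISS, evict bee. Cache (LRU->MRU): [cow yak hen]
  19. access dog: MISS, evict cow. Cache (LRU->MRU): [yak hen dog]
  20. access hen: HIT. Cache (LRU->MRU): [yak dog hen]
  21. access cow: MISS, evict yak. Cache (LRU->MRU): [dog hen cow]
  22. access bee: MISS, evict dog. Cache (LRU->MRU): [hen cow bee]
Total: 10 hits, 12 misses, 9 evictions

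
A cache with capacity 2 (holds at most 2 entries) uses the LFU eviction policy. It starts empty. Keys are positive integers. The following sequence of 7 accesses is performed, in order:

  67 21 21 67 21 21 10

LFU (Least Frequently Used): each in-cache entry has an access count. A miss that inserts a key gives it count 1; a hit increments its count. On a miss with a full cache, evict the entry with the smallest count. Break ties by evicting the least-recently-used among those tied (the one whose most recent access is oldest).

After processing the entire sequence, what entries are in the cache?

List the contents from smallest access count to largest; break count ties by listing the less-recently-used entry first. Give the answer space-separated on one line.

LFU simulation (capacity=2):
  1. access 67: MISS. Cache: [67(c=1)]
  2. access 21: MISS. Cache: [67(c=1) 21(c=1)]
  3. access 21: HIT, count now 2. Cache: [67(c=1) 21(c=2)]
  4. access 67: HIT, count now 2. Cache: [21(c=2) 67(c=2)]
  5. access 21: HIT, count now 3. Cache: [67(c=2) 21(c=3)]
  6. access 21: HIT, count now 4. Cache: [67(c=2) 21(c=4)]
  7. access 10: MISS, evict 67(c=2). Cache: [10(c=1) 21(c=4)]
Total: 4 hits, 3 misses, 1 evictions

Answer: 10 21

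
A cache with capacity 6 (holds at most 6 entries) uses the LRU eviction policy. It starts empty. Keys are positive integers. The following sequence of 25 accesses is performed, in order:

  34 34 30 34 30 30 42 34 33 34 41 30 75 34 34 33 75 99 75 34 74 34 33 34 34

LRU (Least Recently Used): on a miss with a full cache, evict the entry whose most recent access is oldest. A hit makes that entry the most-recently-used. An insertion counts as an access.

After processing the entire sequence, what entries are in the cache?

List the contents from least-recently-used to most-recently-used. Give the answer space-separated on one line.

LRU simulation (capacity=6):
  1. access 34: MISS. Cache (LRU->MRU): [34]
  2. access 34: HIT. Cache (LRU->MRU): [34]
  3. access 30: MISS. Cache (LRU->MRU): [34 30]
  4. access 34: HIT. Cache (LRU->MRU): [30 34]
  5. access 30: HIT. Cache (LRU->MRU): [34 30]
  6. access 30: HIT. Cache (LRU->MRU): [34 30]
  7. access 42: MISS. Cache (LRU->MRU): [34 30 42]
  8. access 34: HIT. Cache (LRU->MRU): [30 42 34]
  9. access 33: MISS. Cache (LRU->MRU): [30 42 34 33]
  10. access 34: HIT. Cache (LRU->MRU): [30 42 33 34]
  11. access 41: MISS. Cache (LRU->MRU): [30 42 33 34 41]
  12. access 30: HIT. Cache (LRU->MRU): [42 33 34 41 30]
  13. access 75: MISS. Cache (LRU->MRU): [42 33 34 41 30 75]
  14. access 34: HIT. Cache (LRU->MRU): [42 33 41 30 75 34]
  15. access 34: HIT. Cache (LRU->MRU): [42 33 41 30 75 34]
  16. access 33: HIT. Cache (LRU->MRU): [42 41 30 75 34 33]
  17. access 75: HIT. Cache (LRU->MRU): [42 41 30 34 33 75]
  18. access 99: MISS, evict 42. Cache (LRU->MRU): [41 30 34 33 75 99]
  19. access 75: HIT. Cache (LRU->MRU): [41 30 34 33 99 75]
  20. access 34: HIT. Cache (LRU->MRU): [41 30 33 99 75 34]
  21. access 74: MISS, evict 41. Cache (LRU->MRU): [30 33 99 75 34 74]
  22. access 34: HIT. Cache (LRU->MRU): [30 33 99 75 74 34]
  23. access 33: HIT. Cache (LRU->MRU): [30 99 75 74 34 33]
  24. access 34: HIT. Cache (LRU->MRU): [30 99 75 74 33 34]
  25. access 34: HIT. Cache (LRU->MRU): [30 99 75 74 33 34]
Total: 17 hits, 8 misses, 2 evictions

Answer: 30 99 75 74 33 34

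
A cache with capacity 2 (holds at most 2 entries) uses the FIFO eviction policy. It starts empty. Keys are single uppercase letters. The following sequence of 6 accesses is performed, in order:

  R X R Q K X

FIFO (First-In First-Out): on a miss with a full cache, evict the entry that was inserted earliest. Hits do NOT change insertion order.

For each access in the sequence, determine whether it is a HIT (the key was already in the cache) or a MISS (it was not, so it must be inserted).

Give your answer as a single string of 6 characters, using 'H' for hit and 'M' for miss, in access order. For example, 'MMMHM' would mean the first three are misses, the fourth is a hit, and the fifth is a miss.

FIFO simulation (capacity=2):
  1. access R: MISS. Cache (old->new): [R]
  2. access X: MISS. Cache (old->new): [R X]
  3. access R: HIT. Cache (old->new): [R X]
  4. access Q: MISS, evict R. Cache (old->new): [X Q]
  5. access K: MISS, evict X. Cache (old->new): [Q K]
  6. access X: MISS, evict Q. Cache (old->new): [K X]
Total: 1 hits, 5 misses, 3 evictions

Answer: MMHMMM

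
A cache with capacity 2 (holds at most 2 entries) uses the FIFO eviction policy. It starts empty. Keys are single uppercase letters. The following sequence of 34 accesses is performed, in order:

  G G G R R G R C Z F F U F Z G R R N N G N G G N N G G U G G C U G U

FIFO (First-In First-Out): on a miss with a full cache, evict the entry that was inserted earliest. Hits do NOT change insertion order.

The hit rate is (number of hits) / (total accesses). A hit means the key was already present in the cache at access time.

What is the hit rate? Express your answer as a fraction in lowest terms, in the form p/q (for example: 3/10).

Answer: 19/34

Derivation:
FIFO simulation (capacity=2):
  1. access G: MISS. Cache (old->new): [G]
  2. access G: HIT. Cache (old->new): [G]
  3. access G: HIT. Cache (old->new): [G]
  4. access R: MISS. Cache (old->new): [G R]
  5. access R: HIT. Cache (old->new): [G R]
  6. access G: HIT. Cache (old->new): [G R]
  7. access R: HIT. Cache (old->new): [G R]
  8. access C: MISS, evict G. Cache (old->new): [R C]
  9. access Z: MISS, evict R. Cache (old->new): [C Z]
  10. access F: MISS, evict C. Cache (old->new): [Z F]
  11. access F: HIT. Cache (old->new): [Z F]
  12. access U: MISS, evict Z. Cache (old->new): [F U]
  13. access F: HIT. Cache (old->new): [F U]
  14. access Z: MISS, evict F. Cache (old->new): [U Z]
  15. access G: MISS, evict U. Cache (old->new): [Z G]
  16. access R: MISS, evict Z. Cache (old->new): [G R]
  17. access R: HIT. Cache (old->new): [G R]
  18. access N: MISS, evict G. Cache (old->new): [R N]
  19. access N: HIT. Cache (old->new): [R N]
  20. access G: MISS, evict R. Cache (old->new): [N G]
  21. access N: HIT. Cache (old->new): [N G]
  22. access G: HIT. Cache (old->new): [N G]
  23. access G: HIT. Cache (old->new): [N G]
  24. access N: HIT. Cache (old->new): [N G]
  25. access N: HIT. Cache (old->new): [N G]
  26. access G: HIT. Cache (old->new): [N G]
  27. access G: HIT. Cache (old->new): [N G]
  28. access U: MISS, evict N. Cache (old->new): [G U]
  29. access G: HIT. Cache (old->new): [G U]
  30. access G: HIT. Cache (old->new): [G U]
  31. access C: MISS, evict G. Cache (old->new): [U C]
  32. access U: HIT. Cache (old->new): [U C]
  33. access G: MISS, evict U. Cache (old->new): [C G]
  34. access U: MISS, evict C. Cache (old->new): [G U]
Total: 19 hits, 15 misses, 13 evictions

Hit rate = 19/34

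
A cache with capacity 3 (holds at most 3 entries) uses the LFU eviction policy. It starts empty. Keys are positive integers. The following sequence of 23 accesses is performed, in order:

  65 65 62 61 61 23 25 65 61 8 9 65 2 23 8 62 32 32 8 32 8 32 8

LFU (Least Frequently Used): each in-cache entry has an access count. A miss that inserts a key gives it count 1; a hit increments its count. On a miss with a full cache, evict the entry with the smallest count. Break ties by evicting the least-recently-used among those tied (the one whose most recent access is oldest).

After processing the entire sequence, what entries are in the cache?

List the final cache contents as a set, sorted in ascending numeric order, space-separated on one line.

LFU simulation (capacity=3):
  1. access 65: MISS. Cache: [65(c=1)]
  2. access 65: HIT, count now 2. Cache: [65(c=2)]
  3. access 62: MISS. Cache: [62(c=1) 65(c=2)]
  4. access 61: MISS. Cache: [62(c=1) 61(c=1) 65(c=2)]
  5. access 61: HIT, count now 2. Cache: [62(c=1) 65(c=2) 61(c=2)]
  6. access 23: MISS, evict 62(c=1). Cache: [23(c=1) 65(c=2) 61(c=2)]
  7. access 25: MISS, evict 23(c=1). Cache: [25(c=1) 65(c=2) 61(c=2)]
  8. access 65: HIT, count now 3. Cache: [25(c=1) 61(c=2) 65(c=3)]
  9. access 61: HIT, count now 3. Cache: [25(c=1) 65(c=3) 61(c=3)]
  10. access 8: MISS, evict 25(c=1). Cache: [8(c=1) 65(c=3) 61(c=3)]
  11. access 9: MISS, evict 8(c=1). Cache: [9(c=1) 65(c=3) 61(c=3)]
  12. access 65: HIT, count now 4. Cache: [9(c=1) 61(c=3) 65(c=4)]
  13. access 2: MISS, evict 9(c=1). Cache: [2(c=1) 61(c=3) 65(c=4)]
  14. access 23: MISS, evict 2(c=1). Cache: [23(c=1) 61(c=3) 65(c=4)]
  15. access 8: MISS, evict 23(c=1). Cache: [8(c=1) 61(c=3) 65(c=4)]
  16. access 62: MISS, evict 8(c=1). Cache: [62(c=1) 61(c=3) 65(c=4)]
  17. access 32: MISS, evict 62(c=1). Cache: [32(c=1) 61(c=3) 65(c=4)]
  18. access 32: HIT, count now 2. Cache: [32(c=2) 61(c=3) 65(c=4)]
  19. access 8: MISS, evict 32(c=2). Cache: [8(c=1) 61(c=3) 65(c=4)]
  20. access 32: MISS, evict 8(c=1). Cache: [32(c=1) 61(c=3) 65(c=4)]
  21. access 8: MISS, evict 32(c=1). Cache: [8(c=1) 61(c=3) 65(c=4)]
  22. access 32: MISS, evict 8(c=1). Cache: [32(c=1) 61(c=3) 65(c=4)]
  23. access 8: MISS, evict 32(c=1). Cache: [8(c=1) 61(c=3) 65(c=4)]
Total: 6 hits, 17 misses, 14 evictions

Answer: 8 61 65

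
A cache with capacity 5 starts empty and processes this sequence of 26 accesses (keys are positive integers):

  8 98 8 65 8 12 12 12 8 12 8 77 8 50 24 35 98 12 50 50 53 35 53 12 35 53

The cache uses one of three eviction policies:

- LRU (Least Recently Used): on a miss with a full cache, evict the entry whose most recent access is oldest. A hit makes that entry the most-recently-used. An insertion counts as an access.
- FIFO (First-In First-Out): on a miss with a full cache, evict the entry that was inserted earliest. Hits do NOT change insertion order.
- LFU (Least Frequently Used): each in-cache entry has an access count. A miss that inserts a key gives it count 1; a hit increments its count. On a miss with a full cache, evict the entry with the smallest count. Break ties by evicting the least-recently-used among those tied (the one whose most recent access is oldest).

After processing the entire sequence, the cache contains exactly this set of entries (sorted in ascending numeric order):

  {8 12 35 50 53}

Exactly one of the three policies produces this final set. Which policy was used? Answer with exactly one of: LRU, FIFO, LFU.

Answer: LFU

Derivation:
Simulating under each policy and comparing final sets:
  LRU: final set = {12 35 50 53 98} -> differs
  FIFO: final set = {12 24 35 53 98} -> differs
  LFU: final set = {8 12 35 50 53} -> MATCHES target
Only LFU produces the target set.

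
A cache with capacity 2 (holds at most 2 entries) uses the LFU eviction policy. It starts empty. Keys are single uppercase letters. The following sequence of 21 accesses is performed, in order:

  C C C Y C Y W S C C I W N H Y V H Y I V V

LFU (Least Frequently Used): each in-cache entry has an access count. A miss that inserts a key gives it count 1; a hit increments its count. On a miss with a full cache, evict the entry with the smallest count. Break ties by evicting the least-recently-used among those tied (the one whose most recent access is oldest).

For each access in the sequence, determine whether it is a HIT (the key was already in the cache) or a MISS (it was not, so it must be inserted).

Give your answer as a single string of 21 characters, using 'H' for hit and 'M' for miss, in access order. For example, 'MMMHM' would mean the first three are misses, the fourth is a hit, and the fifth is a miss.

Answer: MHHMHHMMHHMMMMMMMMMMH

Derivation:
LFU simulation (capacity=2):
  1. access C: MISS. Cache: [C(c=1)]
  2. access C: HIT, count now 2. Cache: [C(c=2)]
  3. access C: HIT, count now 3. Cache: [C(c=3)]
  4. access Y: MISS. Cache: [Y(c=1) C(c=3)]
  5. access C: HIT, count now 4. Cache: [Y(c=1) C(c=4)]
  6. access Y: HIT, count now 2. Cache: [Y(c=2) C(c=4)]
  7. access W: MISS, evict Y(c=2). Cache: [W(c=1) C(c=4)]
  8. access S: MISS, evict W(c=1). Cache: [S(c=1) C(c=4)]
  9. access C: HIT, count now 5. Cache: [S(c=1) C(c=5)]
  10. access C: HIT, count now 6. Cache: [S(c=1) C(c=6)]
  11. access I: MISS, evict S(c=1). Cache: [I(c=1) C(c=6)]
  12. access W: MISS, evict I(c=1). Cache: [W(c=1) C(c=6)]
  13. access N: MISS, evict W(c=1). Cache: [N(c=1) C(c=6)]
  14. access H: MISS, evict N(c=1). Cache: [H(c=1) C(c=6)]
  15. access Y: MISS, evict H(c=1). Cache: [Y(c=1) C(c=6)]
  16. access V: MISS, evict Y(c=1). Cache: [V(c=1) C(c=6)]
  17. access H: MISS, evict V(c=1). Cache: [H(c=1) C(c=6)]
  18. access Y: MISS, evict H(c=1). Cache: [Y(c=1) C(c=6)]
  19. access I: MISS, evict Y(c=1). Cache: [I(c=1) C(c=6)]
  20. access V: MISS, evict I(c=1). Cache: [V(c=1) C(c=6)]
  21. access V: HIT, count now 2. Cache: [V(c=2) C(c=6)]
Total: 7 hits, 14 misses, 12 evictions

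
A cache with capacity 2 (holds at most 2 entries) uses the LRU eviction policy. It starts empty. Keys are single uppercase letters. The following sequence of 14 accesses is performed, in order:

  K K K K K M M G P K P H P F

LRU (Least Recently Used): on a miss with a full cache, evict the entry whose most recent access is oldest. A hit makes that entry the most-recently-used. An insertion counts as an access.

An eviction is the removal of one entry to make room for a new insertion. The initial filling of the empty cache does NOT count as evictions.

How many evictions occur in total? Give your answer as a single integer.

Answer: 5

Derivation:
LRU simulation (capacity=2):
  1. access K: MISS. Cache (LRU->MRU): [K]
  2. access K: HIT. Cache (LRU->MRU): [K]
  3. access K: HIT. Cache (LRU->MRU): [K]
  4. access K: HIT. Cache (LRU->MRU): [K]
  5. access K: HIT. Cache (LRU->MRU): [K]
  6. access M: MISS. Cache (LRU->MRU): [K M]
  7. access M: HIT. Cache (LRU->MRU): [K M]
  8. access G: MISS, evict K. Cache (LRU->MRU): [M G]
  9. access P: MISS, evict M. Cache (LRU->MRU): [G P]
  10. access K: MISS, evict G. Cache (LRU->MRU): [P K]
  11. access P: HIT. Cache (LRU->MRU): [K P]
  12. access H: MISS, evict K. Cache (LRU->MRU): [P H]
  13. access P: HIT. Cache (LRU->MRU): [H P]
  14. access F: MISS, evict H. Cache (LRU->MRU): [P F]
Total: 7 hits, 7 misses, 5 evictions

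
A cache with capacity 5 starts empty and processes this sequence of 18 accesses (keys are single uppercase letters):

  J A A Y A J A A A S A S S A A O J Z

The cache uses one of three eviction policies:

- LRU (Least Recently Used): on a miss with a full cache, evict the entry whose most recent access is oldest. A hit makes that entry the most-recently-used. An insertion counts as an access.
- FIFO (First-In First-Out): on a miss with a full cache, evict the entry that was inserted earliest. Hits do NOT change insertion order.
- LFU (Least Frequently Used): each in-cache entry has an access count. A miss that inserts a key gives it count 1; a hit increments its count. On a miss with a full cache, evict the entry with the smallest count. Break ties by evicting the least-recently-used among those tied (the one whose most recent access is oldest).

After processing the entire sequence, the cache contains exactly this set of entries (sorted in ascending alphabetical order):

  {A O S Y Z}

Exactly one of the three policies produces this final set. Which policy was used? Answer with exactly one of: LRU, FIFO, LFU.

Simulating under each policy and comparing final sets:
  LRU: final set = {A J O S Z} -> differs
  FIFO: final set = {A O S Y Z} -> MATCHES target
  LFU: final set = {A J O S Z} -> differs
Only FIFO produces the target set.

Answer: FIFO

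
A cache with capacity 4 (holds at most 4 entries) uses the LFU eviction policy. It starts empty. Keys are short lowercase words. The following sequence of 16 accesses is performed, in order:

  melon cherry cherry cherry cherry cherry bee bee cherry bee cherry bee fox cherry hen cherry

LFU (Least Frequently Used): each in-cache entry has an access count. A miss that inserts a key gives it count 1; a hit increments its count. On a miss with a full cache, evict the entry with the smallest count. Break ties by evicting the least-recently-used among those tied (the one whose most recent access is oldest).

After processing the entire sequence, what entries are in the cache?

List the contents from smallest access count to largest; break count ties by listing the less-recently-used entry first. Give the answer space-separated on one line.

LFU simulation (capacity=4):
  1. access melon: MISS. Cache: [melon(c=1)]
  2. access cherry: MISS. Cache: [melon(c=1) cherry(c=1)]
  3. access cherry: HIT, count now 2. Cache: [melon(c=1) cherry(c=2)]
  4. access cherry: HIT, count now 3. Cache: [melon(c=1) cherry(c=3)]
  5. access cherry: HIT, count now 4. Cache: [melon(c=1) cherry(c=4)]
  6. access cherry: HIT, count now 5. Cache: [melon(c=1) cherry(c=5)]
  7. access bee: MISS. Cache: [melon(c=1) bee(c=1) cherry(c=5)]
  8. access bee: HIT, count now 2. Cache: [melon(c=1) bee(c=2) cherry(c=5)]
  9. access cherry: HIT, count now 6. Cache: [melon(c=1) bee(c=2) cherry(c=6)]
  10. access bee: HIT, count now 3. Cache: [melon(c=1) bee(c=3) cherry(c=6)]
  11. access cherry: HIT, count now 7. Cache: [melon(c=1) bee(c=3) cherry(c=7)]
  12. access bee: HIT, count now 4. Cache: [melon(c=1) bee(c=4) cherry(c=7)]
  13. access fox: MISS. Cache: [melon(c=1) fox(c=1) bee(c=4) cherry(c=7)]
  14. access cherry: HIT, count now 8. Cache: [melon(c=1) fox(c=1) bee(c=4) cherry(c=8)]
  15. access hen: MISS, evict melon(c=1). Cache: [fox(c=1) hen(c=1) bee(c=4) cherry(c=8)]
  16. access cherry: HIT, count now 9. Cache: [fox(c=1) hen(c=1) bee(c=4) cherry(c=9)]
Total: 11 hits, 5 misses, 1 evictions

Answer: fox hen bee cherry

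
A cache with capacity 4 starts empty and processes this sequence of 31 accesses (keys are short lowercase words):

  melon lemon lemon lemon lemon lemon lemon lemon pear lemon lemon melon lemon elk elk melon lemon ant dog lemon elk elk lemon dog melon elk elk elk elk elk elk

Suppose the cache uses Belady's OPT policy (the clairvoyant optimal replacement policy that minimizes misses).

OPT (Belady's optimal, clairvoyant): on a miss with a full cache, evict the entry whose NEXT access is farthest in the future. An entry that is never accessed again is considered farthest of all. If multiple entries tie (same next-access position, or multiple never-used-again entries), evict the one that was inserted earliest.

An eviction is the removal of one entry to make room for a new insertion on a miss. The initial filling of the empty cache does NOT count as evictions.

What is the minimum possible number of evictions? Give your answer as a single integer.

Answer: 2

Derivation:
OPT (Belady) simulation (capacity=4):
  1. access melon: MISS. Cache: [melon]
  2. access lemon: MISS. Cache: [melon lemon]
  3. access lemon: HIT. Next use of lemon: step 4. Cache: [melon lemon]
  4. access lemon: HIT. Next use of lemon: step 5. Cache: [melon lemon]
  5. access lemon: HIT. Next use of lemon: step 6. Cache: [melon lemon]
  6. access lemon: HIT. Next use of lemon: step 7. Cache: [melon lemon]
  7. access lemon: HIT. Next use of lemon: step 8. Cache: [melon lemon]
  8. access lemon: HIT. Next use of lemon: step 10. Cache: [melon lemon]
  9. access pear: MISS. Cache: [melon lemon pear]
  10. access lemon: HIT. Next use of lemon: step 11. Cache: [melon lemon pear]
  11. access lemon: HIT. Next use of lemon: step 13. Cache: [melon lemon pear]
  12. access melon: HIT. Next use of melon: step 16. Cache: [melon lemon pear]
  13. access lemon: HIT. Next use of lemon: step 17. Cache: [melon lemon pear]
  14. access elk: MISS. Cache: [melon lemon pear elk]
  15. access elk: HIT. Next use of elk: step 21. Cache: [melon lemon pear elk]
  16. access melon: HIT. Next use of melon: step 25. Cache: [melon lemon pear elk]
  17. access lemon: HIT. Next use of lemon: step 20. Cache: [melon lemon pear elk]
  18. access ant: MISS, evict pear (next use: never). Cache: [melon lemon elk ant]
  19. access dog: MISS, evict ant (next use: never). Cache: [melon lemon elk dog]
  20. access lemon: HIT. Next use of lemon: step 23. Cache: [melon lemon elk dog]
  21. access elk: HIT. Next use of elk: step 22. Cache: [melon lemon elk dog]
  22. access elk: HIT. Next use of elk: step 26. Cache: [melon lemon elk dog]
  23. access lemon: HIT. Next use of lemon: never. Cache: [melon lemon elk dog]
  24. access dog: HIT. Next use of dog: never. Cache: [melon lemon elk dog]
  25. access melon: HIT. Next use of melon: never. Cache: [melon lemon elk dog]
  26. access elk: HIT. Next use of elk: step 27. Cache: [melon lemon elk dog]
  27. access elk: HIT. Next use of elk: step 28. Cache: [melon lemon elk dog]
  28. access elk: HIT. Next use of elk: step 29. Cache: [melon lemon elk dog]
  29. access elk: HIT. Next use of elk: step 30. Cache: [melon lemon elk dog]
  30. access elk: HIT. Next use of elk: step 31. Cache: [melon lemon elk dog]
  31. access elk: HIT. Next use of elk: never. Cache: [melon lemon elk dog]
Total: 25 hits, 6 misses, 2 evictions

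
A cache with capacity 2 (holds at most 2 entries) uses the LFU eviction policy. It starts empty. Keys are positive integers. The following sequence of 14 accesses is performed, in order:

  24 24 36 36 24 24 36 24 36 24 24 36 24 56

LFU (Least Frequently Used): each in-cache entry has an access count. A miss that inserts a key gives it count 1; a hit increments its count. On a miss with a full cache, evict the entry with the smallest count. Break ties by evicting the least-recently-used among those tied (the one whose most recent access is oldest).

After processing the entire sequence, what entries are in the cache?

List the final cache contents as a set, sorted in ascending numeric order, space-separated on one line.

LFU simulation (capacity=2):
  1. access 24: MISS. Cache: [24(c=1)]
  2. access 24: HIT, count now 2. Cache: [24(c=2)]
  3. access 36: MISS. Cache: [36(c=1) 24(c=2)]
  4. access 36: HIT, count now 2. Cache: [24(c=2) 36(c=2)]
  5. access 24: HIT, count now 3. Cache: [36(c=2) 24(c=3)]
  6. access 24: HIT, count now 4. Cache: [36(c=2) 24(c=4)]
  7. access 36: HIT, count now 3. Cache: [36(c=3) 24(c=4)]
  8. access 24: HIT, count now 5. Cache: [36(c=3) 24(c=5)]
  9. access 36: HIT, count now 4. Cache: [36(c=4) 24(c=5)]
  10. access 24: HIT, count now 6. Cache: [36(c=4) 24(c=6)]
  11. access 24: HIT, count now 7. Cache: [36(c=4) 24(c=7)]
  12. access 36: HIT, count now 5. Cache: [36(c=5) 24(c=7)]
  13. access 24: HIT, count now 8. Cache: [36(c=5) 24(c=8)]
  14. access 56: MISS, evict 36(c=5). Cache: [56(c=1) 24(c=8)]
Total: 11 hits, 3 misses, 1 evictions

Answer: 24 56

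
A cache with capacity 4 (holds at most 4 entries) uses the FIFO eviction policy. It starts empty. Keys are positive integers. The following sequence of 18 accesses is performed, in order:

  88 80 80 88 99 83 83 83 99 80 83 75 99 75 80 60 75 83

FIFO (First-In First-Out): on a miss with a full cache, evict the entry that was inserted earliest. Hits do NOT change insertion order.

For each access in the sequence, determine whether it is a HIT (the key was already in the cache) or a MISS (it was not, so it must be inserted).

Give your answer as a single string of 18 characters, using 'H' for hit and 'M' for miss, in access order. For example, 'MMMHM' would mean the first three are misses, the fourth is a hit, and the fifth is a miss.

Answer: MMHHMMHHHHHMHHHMHH

Derivation:
FIFO simulation (capacity=4):
  1. access 88: MISS. Cache (old->new): [88]
  2. access 80: MISS. Cache (old->new): [88 80]
  3. access 80: HIT. Cache (old->new): [88 80]
  4. access 88: HIT. Cache (old->new): [88 80]
  5. access 99: MISS. Cache (old->new): [88 80 99]
  6. access 83: MISS. Cache (old->new): [88 80 99 83]
  7. access 83: HIT. Cache (old->new): [88 80 99 83]
  8. access 83: HIT. Cache (old->new): [88 80 99 83]
  9. access 99: HIT. Cache (old->new): [88 80 99 83]
  10. access 80: HIT. Cache (old->new): [88 80 99 83]
  11. access 83: HIT. Cache (old->new): [88 80 99 83]
  12. access 75: MISS, evict 88. Cache (old->new): [80 99 83 75]
  13. access 99: HIT. Cache (old->new): [80 99 83 75]
  14. access 75: HIT. Cache (old->new): [80 99 83 75]
  15. access 80: HIT. Cache (old->new): [80 99 83 75]
  16. access 60: MISS, evict 80. Cache (old->new): [99 83 75 60]
  17. access 75: HIT. Cache (old->new): [99 83 75 60]
  18. access 83: HIT. Cache (old->new): [99 83 75 60]
Total: 12 hits, 6 misses, 2 evictions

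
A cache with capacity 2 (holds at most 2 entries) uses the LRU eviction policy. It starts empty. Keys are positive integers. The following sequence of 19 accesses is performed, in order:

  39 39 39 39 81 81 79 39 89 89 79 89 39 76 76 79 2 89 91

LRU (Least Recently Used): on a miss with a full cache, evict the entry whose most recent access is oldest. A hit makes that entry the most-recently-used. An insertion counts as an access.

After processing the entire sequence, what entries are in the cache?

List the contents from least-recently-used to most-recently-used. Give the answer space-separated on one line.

Answer: 89 91

Derivation:
LRU simulation (capacity=2):
  1. access 39: MISS. Cache (LRU->MRU): [39]
  2. access 39: HIT. Cache (LRU->MRU): [39]
  3. access 39: HIT. Cache (LRU->MRU): [39]
  4. access 39: HIT. Cache (LRU->MRU): [39]
  5. access 81: MISS. Cache (LRU->MRU): [39 81]
  6. access 81: HIT. Cache (LRU->MRU): [39 81]
  7. access 79: MISS, evict 39. Cache (LRU->MRU): [81 79]
  8. access 39: MISS, evict 81. Cache (LRU->MRU): [79 39]
  9. access 89: MISS, evict 79. Cache (LRU->MRU): [39 89]
  10. access 89: HIT. Cache (LRU->MRU): [39 89]
  11. access 79: MISS, evict 39. Cache (LRU->MRU): [89 79]
  12. access 89: HIT. Cache (LRU->MRU): [79 89]
  13. access 39: MISS, evict 79. Cache (LRU->MRU): [89 39]
  14. access 76: MISS, evict 89. Cache (LRU->MRU): [39 76]
  15. access 76: HIT. Cache (LRU->MRU): [39 76]
  16. access 79: MISS, evict 39. Cache (LRU->MRU): [76 79]
  17. access 2: MISS, evict 76. Cache (LRU->MRU): [79 2]
  18. access 89: MISS, evict 79. Cache (LRU->MRU): [2 89]
  19. access 91: MISS, evict 2. Cache (LRU->MRU): [89 91]
Total: 7 hits, 12 misses, 10 evictions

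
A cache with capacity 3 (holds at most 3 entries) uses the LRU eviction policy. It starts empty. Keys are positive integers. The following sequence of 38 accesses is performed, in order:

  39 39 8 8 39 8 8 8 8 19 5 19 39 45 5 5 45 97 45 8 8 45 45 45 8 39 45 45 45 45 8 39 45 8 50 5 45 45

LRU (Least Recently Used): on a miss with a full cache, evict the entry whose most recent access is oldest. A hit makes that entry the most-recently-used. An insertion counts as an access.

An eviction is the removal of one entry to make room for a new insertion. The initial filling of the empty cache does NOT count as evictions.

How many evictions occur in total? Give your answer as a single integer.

Answer: 10

Derivation:
LRU simulation (capacity=3):
  1. access 39: MISS. Cache (LRU->MRU): [39]
  2. access 39: HIT. Cache (LRU->MRU): [39]
  3. access 8: MISS. Cache (LRU->MRU): [39 8]
  4. access 8: HIT. Cache (LRU->MRU): [39 8]
  5. access 39: HIT. Cache (LRU->MRU): [8 39]
  6. access 8: HIT. Cache (LRU->MRU): [39 8]
  7. access 8: HIT. Cache (LRU->MRU): [39 8]
  8. access 8: HIT. Cache (LRU->MRU): [39 8]
  9. access 8: HIT. Cache (LRU->MRU): [39 8]
  10. access 19: MISS. Cache (LRU->MRU): [39 8 19]
  11. access 5: MISS, evict 39. Cache (LRU->MRU): [8 19 5]
  12. access 19: HIT. Cache (LRU->MRU): [8 5 19]
  13. access 39: MISS, evict 8. Cache (LRU->MRU): [5 19 39]
  14. access 45: MISS, evict 5. Cache (LRU->MRU): [19 39 45]
  15. access 5: MISS, evict 19. Cache (LRU->MRU): [39 45 5]
  16. access 5: HIT. Cache (LRU->MRU): [39 45 5]
  17. access 45: HIT. Cache (LRU->MRU): [39 5 45]
  18. access 97: MISS, evict 39. Cache (LRU->MRU): [5 45 97]
  19. access 45: HIT. Cache (LRU->MRU): [5 97 45]
  20. access 8: MISS, evict 5. Cache (LRU->MRU): [97 45 8]
  21. access 8: HIT. Cache (LRU->MRU): [97 45 8]
  22. access 45: HIT. Cache (LRU->MRU): [97 8 45]
  23. access 45: HIT. Cache (LRU->MRU): [97 8 45]
  24. access 45: HIT. Cache (LRU->MRU): [97 8 45]
  25. access 8: HIT. Cache (LRU->MRU): [97 45 8]
  26. access 39: MISS, evict 97. Cache (LRU->MRU): [45 8 39]
  27. access 45: HIT. Cache (LRU->MRU): [8 39 45]
  28. access 45: HIT. Cache (LRU->MRU): [8 39 45]
  29. access 45: HIT. Cache (LRU->MRU): [8 39 45]
  30. access 45: HIT. Cache (LRU->MRU): [8 39 45]
  31. access 8: HIT. Cache (LRU->MRU): [39 45 8]
  32. access 39: HIT. Cache (LRU->MRU): [45 8 39]
  33. access 45: HIT. Cache (LRU->MRU): [8 39 45]
  34. access 8: HIT. Cache (LRU->MRU): [39 45 8]
  35. access 50: MISS, evict 39. Cache (LRU->MRU): [45 8 50]
  36. access 5: MISS, evict 45. Cache (LRU->MRU): [8 50 5]
  37. access 45: MISS, evict 8. Cache (LRU->MRU): [50 5 45]
  38. access 45: HIT. Cache (LRU->MRU): [50 5 45]
Total: 25 hits, 13 misses, 10 evictions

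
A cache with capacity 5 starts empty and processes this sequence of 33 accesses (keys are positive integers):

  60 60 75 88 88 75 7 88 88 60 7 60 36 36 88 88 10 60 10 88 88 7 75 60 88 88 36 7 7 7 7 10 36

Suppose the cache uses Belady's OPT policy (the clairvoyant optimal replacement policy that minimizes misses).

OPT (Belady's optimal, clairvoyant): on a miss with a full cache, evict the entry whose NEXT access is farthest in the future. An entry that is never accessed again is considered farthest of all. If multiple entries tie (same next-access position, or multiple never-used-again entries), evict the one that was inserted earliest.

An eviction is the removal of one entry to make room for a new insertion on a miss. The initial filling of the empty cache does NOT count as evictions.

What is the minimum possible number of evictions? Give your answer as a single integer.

OPT (Belady) simulation (capacity=5):
  1. access 60: MISS. Cache: [60]
  2. access 60: HIT. Next use of 60: step 10. Cache: [60]
  3. access 75: MISS. Cache: [60 75]
  4. access 88: MISS. Cache: [60 75 88]
  5. access 88: HIT. Next use of 88: step 8. Cache: [60 75 88]
  6. access 75: HIT. Next use of 75: step 23. Cache: [60 75 88]
  7. access 7: MISS. Cache: [60 75 88 7]
  8. access 88: HIT. Next use of 88: step 9. Cache: [60 75 88 7]
  9. access 88: HIT. Next use of 88: step 15. Cache: [60 75 88 7]
  10. access 60: HIT. Next use of 60: step 12. Cache: [60 75 88 7]
  11. access 7: HIT. Next use of 7: step 22. Cache: [60 75 88 7]
  12. access 60: HIT. Next use of 60: step 18. Cache: [60 75 88 7]
  13. access 36: MISS. Cache: [60 75 88 7 36]
  14. access 36: HIT. Next use of 36: step 27. Cache: [60 75 88 7 36]
  15. access 88: HIT. Next use of 88: step 16. Cache: [60 75 88 7 36]
  16. access 88: HIT. Next use of 88: step 20. Cache: [60 75 88 7 36]
  17. access 10: MISS, evict 36 (next use: step 27). Cache: [60 75 88 7 10]
  18. access 60: HIT. Next use of 60: step 24. Cache: [60 75 88 7 10]
  19. access 10: HIT. Next use of 10: step 32. Cache: [60 75 88 7 10]
  20. access 88: HIT. Next use of 88: step 21. Cache: [60 75 88 7 10]
  21. access 88: HIT. Next use of 88: step 25. Cache: [60 75 88 7 10]
  22. access 7: HIT. Next use of 7: step 28. Cache: [60 75 88 7 10]
  23. access 75: HIT. Next use of 75: never. Cache: [60 75 88 7 10]
  24. access 60: HIT. Next use of 60: never. Cache: [60 75 88 7 10]
  25. access 88: HIT. Next use of 88: step 26. Cache: [60 75 88 7 10]
  26. access 88: HIT. Next use of 88: never. Cache: [60 75 88 7 10]
  27. access 36: MISS, evict 60 (next use: never). Cache: [75 88 7 10 36]
  28. access 7: HIT. Next use of 7: step 29. Cache: [75 88 7 10 36]
  29. access 7: HIT. Next use of 7: step 30. Cache: [75 88 7 10 36]
  30. access 7: HIT. Next use of 7: step 31. Cache: [75 88 7 10 36]
  31. access 7: HIT. Next use of 7: never. Cache: [75 88 7 10 36]
  32. access 10: HIT. Next use of 10: never. Cache: [75 88 7 10 36]
  33. access 36: HIT. Next use of 36: never. Cache: [75 88 7 10 36]
Total: 26 hits, 7 misses, 2 evictions

Answer: 2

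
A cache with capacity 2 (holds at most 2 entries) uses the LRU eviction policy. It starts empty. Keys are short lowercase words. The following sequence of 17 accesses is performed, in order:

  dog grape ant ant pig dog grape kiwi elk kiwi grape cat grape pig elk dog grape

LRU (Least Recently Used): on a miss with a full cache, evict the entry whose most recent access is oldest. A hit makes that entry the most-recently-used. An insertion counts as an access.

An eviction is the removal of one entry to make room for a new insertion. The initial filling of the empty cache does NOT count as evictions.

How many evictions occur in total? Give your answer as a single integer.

LRU simulation (capacity=2):
  1. access dog: MISS. Cache (LRU->MRU): [dog]
  2. access grape: MISS. Cache (LRU->MRU): [dog grape]
  3. access ant: MISS, evict dog. Cache (LRU->MRU): [grape ant]
  4. access ant: HIT. Cache (LRU->MRU): [grape ant]
  5. access pig: MISS, evict grape. Cache (LRU->MRU): [ant pig]
  6. access dog: MISS, evict ant. Cache (LRU->MRU): [pig dog]
  7. access grape: MISS, evict pig. Cache (LRU->MRU): [dog grape]
  8. access kiwi: MISS, evict dog. Cache (LRU->MRU): [grape kiwi]
  9. access elk: MISS, evict grape. Cache (LRU->MRU): [kiwi elk]
  10. access kiwi: HIT. Cache (LRU->MRU): [elk kiwi]
  11. access grape: MISS, evict elk. Cache (LRU->MRU): [kiwi grape]
  12. access cat: MISS, evict kiwi. Cache (LRU->MRU): [grape cat]
  13. access grape: HIT. Cache (LRU->MRU): [cat grape]
  14. access pig: MISS, evict cat. Cache (LRU->MRU): [grape pig]
  15. access elk: MISS, evict grape. Cache (LRU->MRU): [pig elk]
  16. access dog: MISS, evict pig. Cache (LRU->MRU): [elk dog]
  17. access grape: MISS, evict elk. Cache (LRU->MRU): [dog grape]
Total: 3 hits, 14 misses, 12 evictions

Answer: 12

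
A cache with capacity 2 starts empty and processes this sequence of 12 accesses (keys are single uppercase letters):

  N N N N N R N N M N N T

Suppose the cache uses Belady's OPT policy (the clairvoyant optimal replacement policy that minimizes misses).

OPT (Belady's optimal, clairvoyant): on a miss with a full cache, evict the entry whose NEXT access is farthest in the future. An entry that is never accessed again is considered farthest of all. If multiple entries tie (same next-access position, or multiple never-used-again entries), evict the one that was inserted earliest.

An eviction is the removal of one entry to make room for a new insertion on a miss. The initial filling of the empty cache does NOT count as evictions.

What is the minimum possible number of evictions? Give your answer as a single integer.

Answer: 2

Derivation:
OPT (Belady) simulation (capacity=2):
  1. access N: MISS. Cache: [N]
  2. access N: HIT. Next use of N: step 3. Cache: [N]
  3. access N: HIT. Next use of N: step 4. Cache: [N]
  4. access N: HIT. Next use of N: step 5. Cache: [N]
  5. access N: HIT. Next use of N: step 7. Cache: [N]
  6. access R: MISS. Cache: [N R]
  7. access N: HIT. Next use of N: step 8. Cache: [N R]
  8. access N: HIT. Next use of N: step 10. Cache: [N R]
  9. access M: MISS, evict R (next use: never). Cache: [N M]
  10. access N: HIT. Next use of N: step 11. Cache: [N M]
  11. access N: HIT. Next use of N: never. Cache: [N M]
  12. access T: MISS, evict N (next use: never). Cache: [M T]
Total: 8 hits, 4 misses, 2 evictions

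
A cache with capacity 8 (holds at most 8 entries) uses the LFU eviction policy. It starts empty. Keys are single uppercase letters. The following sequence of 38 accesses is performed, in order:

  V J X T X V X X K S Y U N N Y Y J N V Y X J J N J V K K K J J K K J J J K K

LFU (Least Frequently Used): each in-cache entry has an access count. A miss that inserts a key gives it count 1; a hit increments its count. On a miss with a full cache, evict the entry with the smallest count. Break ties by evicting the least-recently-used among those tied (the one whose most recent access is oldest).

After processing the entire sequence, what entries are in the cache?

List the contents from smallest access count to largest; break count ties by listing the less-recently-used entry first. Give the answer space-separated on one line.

Answer: S U Y N V X K J

Derivation:
LFU simulation (capacity=8):
  1. access V: MISS. Cache: [V(c=1)]
  2. access J: MISS. Cache: [V(c=1) J(c=1)]
  3. access X: MISS. Cache: [V(c=1) J(c=1) X(c=1)]
  4. access T: MISS. Cache: [V(c=1) J(c=1) X(c=1) T(c=1)]
  5. access X: HIT, count now 2. Cache: [V(c=1) J(c=1) T(c=1) X(c=2)]
  6. access V: HIT, count now 2. Cache: [J(c=1) T(c=1) X(c=2) V(c=2)]
  7. access X: HIT, count now 3. Cache: [J(c=1) T(c=1) V(c=2) X(c=3)]
  8. access X: HIT, count now 4. Cache: [J(c=1) T(c=1) V(c=2) X(c=4)]
  9. access K: MISS. Cache: [J(c=1) T(c=1) K(c=1) V(c=2) X(c=4)]
  10. access S: MISS. Cache: [J(c=1) T(c=1) K(c=1) S(c=1) V(c=2) X(c=4)]
  11. access Y: MISS. Cache: [J(c=1) T(c=1) K(c=1) S(c=1) Y(c=1) V(c=2) X(c=4)]
  12. access U: MISS. Cache: [J(c=1) T(c=1) K(c=1) S(c=1) Y(c=1) U(c=1) V(c=2) X(c=4)]
  13. access N: MISS, evict J(c=1). Cache: [T(c=1) K(c=1) S(c=1) Y(c=1) U(c=1) N(c=1) V(c=2) X(c=4)]
  14. access N: HIT, count now 2. Cache: [T(c=1) K(c=1) S(c=1) Y(c=1) U(c=1) V(c=2) N(c=2) X(c=4)]
  15. access Y: HIT, count now 2. Cache: [T(c=1) K(c=1) S(c=1) U(c=1) V(c=2) N(c=2) Y(c=2) X(c=4)]
  16. access Y: HIT, count now 3. Cache: [T(c=1) K(c=1) S(c=1) U(c=1) V(c=2) N(c=2) Y(c=3) X(c=4)]
  17. access J: MISS, evict T(c=1). Cache: [K(c=1) S(c=1) U(c=1) J(c=1) V(c=2) N(c=2) Y(c=3) X(c=4)]
  18. access N: HIT, count now 3. Cache: [K(c=1) S(c=1) U(c=1) J(c=1) V(c=2) Y(c=3) N(c=3) X(c=4)]
  19. access V: HIT, count now 3. Cache: [K(c=1) S(c=1) U(c=1) J(c=1) Y(c=3) N(c=3) V(c=3) X(c=4)]
  20. access Y: HIT, count now 4. Cache: [K(c=1) S(c=1) U(c=1) J(c=1) N(c=3) V(c=3) X(c=4) Y(c=4)]
  21. access X: HIT, count now 5. Cache: [K(c=1) S(c=1) U(c=1) J(c=1) N(c=3) V(c=3) Y(c=4) X(c=5)]
  22. access J: HIT, count now 2. Cache: [K(c=1) S(c=1) U(c=1) J(c=2) N(c=3) V(c=3) Y(c=4) X(c=5)]
  23. access J: HIT, count now 3. Cache: [K(c=1) S(c=1) U(c=1) N(c=3) V(c=3) J(c=3) Y(c=4) X(c=5)]
  24. access N: HIT, count now 4. Cache: [K(c=1) S(c=1) U(c=1) V(c=3) J(c=3) Y(c=4) N(c=4) X(c=5)]
  25. access J: HIT, count now 4. Cache: [K(c=1) S(c=1) U(c=1) V(c=3) Y(c=4) N(c=4) J(c=4) X(c=5)]
  26. access V: HIT, count now 4. Cache: [K(c=1) S(c=1) U(c=1) Y(c=4) N(c=4) J(c=4) V(c=4) X(c=5)]
  27. access K: HIT, count now 2. Cache: [S(c=1) U(c=1) K(c=2) Y(c=4) N(c=4) J(c=4) V(c=4) X(c=5)]
  28. access K: HIT, count now 3. Cache: [S(c=1) U(c=1) K(c=3) Y(c=4) N(c=4) J(c=4) V(c=4) X(c=5)]
  29. access K: HIT, count now 4. Cache: [S(c=1) U(c=1) Y(c=4) N(c=4) J(c=4) V(c=4) K(c=4) X(c=5)]
  30. access J: HIT, count now 5. Cache: [S(c=1) U(c=1) Y(c=4) N(c=4) V(c=4) K(c=4) X(c=5) J(c=5)]
  31. access J: HIT, count now 6. Cache: [S(c=1) U(c=1) Y(c=4) N(c=4) V(c=4) K(c=4) X(c=5) J(c=6)]
  32. access K: HIT, count now 5. Cache: [S(c=1) U(c=1) Y(c=4) N(c=4) V(c=4) X(c=5) K(c=5) J(c=6)]
  33. access K: HIT, count now 6. Cache: [S(c=1) U(c=1) Y(c=4) N(c=4) V(c=4) X(c=5) J(c=6) K(c=6)]
  34. access J: HIT, count now 7. Cache: [S(c=1) U(c=1) Y(c=4) N(c=4) V(c=4) X(c=5) K(c=6) J(c=7)]
  35. access J: HIT, count now 8. Cache: [S(c=1) U(c=1) Y(c=4) N(c=4) V(c=4) X(c=5) K(c=6) J(c=8)]
  36. access J: HIT, count now 9. Cache: [S(c=1) U(c=1) Y(c=4) N(c=4) V(c=4) X(c=5) K(c=6) J(c=9)]
  37. access K: HIT, count now 7. Cache: [S(c=1) U(c=1) Y(c=4) N(c=4) V(c=4) X(c=5) K(c=7) J(c=9)]
  38. access K: HIT, count now 8. Cache: [S(c=1) U(c=1) Y(c=4) N(c=4) V(c=4) X(c=5) K(c=8) J(c=9)]
Total: 28 hits, 10 misses, 2 evictions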